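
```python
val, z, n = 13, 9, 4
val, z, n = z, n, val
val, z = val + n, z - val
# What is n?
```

Trace (tracking n):
val, z, n = (13, 9, 4)  # -> val = 13, z = 9, n = 4
val, z, n = (z, n, val)  # -> val = 9, z = 4, n = 13
val, z = (val + n, z - val)  # -> val = 22, z = -5

Answer: 13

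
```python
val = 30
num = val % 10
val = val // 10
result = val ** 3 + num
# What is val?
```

Trace (tracking val):
val = 30  # -> val = 30
num = val % 10  # -> num = 0
val = val // 10  # -> val = 3
result = val ** 3 + num  # -> result = 27

Answer: 3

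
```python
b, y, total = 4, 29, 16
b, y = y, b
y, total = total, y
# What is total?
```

Answer: 4

Derivation:
Trace (tracking total):
b, y, total = (4, 29, 16)  # -> b = 4, y = 29, total = 16
b, y = (y, b)  # -> b = 29, y = 4
y, total = (total, y)  # -> y = 16, total = 4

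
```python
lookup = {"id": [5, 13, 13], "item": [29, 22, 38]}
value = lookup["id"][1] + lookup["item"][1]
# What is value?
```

Trace (tracking value):
lookup = {'id': [5, 13, 13], 'item': [29, 22, 38]}  # -> lookup = {'id': [5, 13, 13], 'item': [29, 22, 38]}
value = lookup['id'][1] + lookup['item'][1]  # -> value = 35

Answer: 35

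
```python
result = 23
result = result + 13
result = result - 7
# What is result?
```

Answer: 29

Derivation:
Trace (tracking result):
result = 23  # -> result = 23
result = result + 13  # -> result = 36
result = result - 7  # -> result = 29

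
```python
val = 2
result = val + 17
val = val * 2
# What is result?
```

Answer: 19

Derivation:
Trace (tracking result):
val = 2  # -> val = 2
result = val + 17  # -> result = 19
val = val * 2  # -> val = 4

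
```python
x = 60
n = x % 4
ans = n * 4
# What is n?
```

Answer: 0

Derivation:
Trace (tracking n):
x = 60  # -> x = 60
n = x % 4  # -> n = 0
ans = n * 4  # -> ans = 0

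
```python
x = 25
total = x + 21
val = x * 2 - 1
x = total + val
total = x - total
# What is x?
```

Answer: 95

Derivation:
Trace (tracking x):
x = 25  # -> x = 25
total = x + 21  # -> total = 46
val = x * 2 - 1  # -> val = 49
x = total + val  # -> x = 95
total = x - total  # -> total = 49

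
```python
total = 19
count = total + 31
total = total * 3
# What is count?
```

Trace (tracking count):
total = 19  # -> total = 19
count = total + 31  # -> count = 50
total = total * 3  # -> total = 57

Answer: 50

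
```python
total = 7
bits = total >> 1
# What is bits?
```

Answer: 3

Derivation:
Trace (tracking bits):
total = 7  # -> total = 7
bits = total >> 1  # -> bits = 3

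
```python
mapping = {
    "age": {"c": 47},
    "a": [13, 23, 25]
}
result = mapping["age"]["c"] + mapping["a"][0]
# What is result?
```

Answer: 60

Derivation:
Trace (tracking result):
mapping = {'age': {'c': 47}, 'a': [13, 23, 25]}  # -> mapping = {'age': {'c': 47}, 'a': [13, 23, 25]}
result = mapping['age']['c'] + mapping['a'][0]  # -> result = 60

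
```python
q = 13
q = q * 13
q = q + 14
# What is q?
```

Trace (tracking q):
q = 13  # -> q = 13
q = q * 13  # -> q = 169
q = q + 14  # -> q = 183

Answer: 183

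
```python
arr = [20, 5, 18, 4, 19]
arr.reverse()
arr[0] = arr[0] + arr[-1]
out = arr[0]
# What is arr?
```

Trace (tracking arr):
arr = [20, 5, 18, 4, 19]  # -> arr = [20, 5, 18, 4, 19]
arr.reverse()  # -> arr = [19, 4, 18, 5, 20]
arr[0] = arr[0] + arr[-1]  # -> arr = [39, 4, 18, 5, 20]
out = arr[0]  # -> out = 39

Answer: [39, 4, 18, 5, 20]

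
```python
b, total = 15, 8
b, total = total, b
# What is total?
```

Answer: 15

Derivation:
Trace (tracking total):
b, total = (15, 8)  # -> b = 15, total = 8
b, total = (total, b)  # -> b = 8, total = 15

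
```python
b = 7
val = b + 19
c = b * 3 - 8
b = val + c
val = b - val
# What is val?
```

Answer: 13

Derivation:
Trace (tracking val):
b = 7  # -> b = 7
val = b + 19  # -> val = 26
c = b * 3 - 8  # -> c = 13
b = val + c  # -> b = 39
val = b - val  # -> val = 13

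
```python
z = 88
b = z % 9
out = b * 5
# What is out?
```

Trace (tracking out):
z = 88  # -> z = 88
b = z % 9  # -> b = 7
out = b * 5  # -> out = 35

Answer: 35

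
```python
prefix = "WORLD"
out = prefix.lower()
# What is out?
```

Trace (tracking out):
prefix = 'WORLD'  # -> prefix = 'WORLD'
out = prefix.lower()  # -> out = 'world'

Answer: 'world'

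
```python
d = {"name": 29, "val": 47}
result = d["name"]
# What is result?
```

Trace (tracking result):
d = {'name': 29, 'val': 47}  # -> d = {'name': 29, 'val': 47}
result = d['name']  # -> result = 29

Answer: 29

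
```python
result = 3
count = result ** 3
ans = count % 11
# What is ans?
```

Trace (tracking ans):
result = 3  # -> result = 3
count = result ** 3  # -> count = 27
ans = count % 11  # -> ans = 5

Answer: 5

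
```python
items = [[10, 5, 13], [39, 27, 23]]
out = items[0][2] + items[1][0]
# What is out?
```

Trace (tracking out):
items = [[10, 5, 13], [39, 27, 23]]  # -> items = [[10, 5, 13], [39, 27, 23]]
out = items[0][2] + items[1][0]  # -> out = 52

Answer: 52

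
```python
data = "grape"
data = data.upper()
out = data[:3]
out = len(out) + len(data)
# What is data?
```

Answer: 'GRAPE'

Derivation:
Trace (tracking data):
data = 'grape'  # -> data = 'grape'
data = data.upper()  # -> data = 'GRAPE'
out = data[:3]  # -> out = 'GRA'
out = len(out) + len(data)  # -> out = 8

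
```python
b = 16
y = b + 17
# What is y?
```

Trace (tracking y):
b = 16  # -> b = 16
y = b + 17  # -> y = 33

Answer: 33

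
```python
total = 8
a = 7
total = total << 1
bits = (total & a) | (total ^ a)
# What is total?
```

Answer: 16

Derivation:
Trace (tracking total):
total = 8  # -> total = 8
a = 7  # -> a = 7
total = total << 1  # -> total = 16
bits = total & a | total ^ a  # -> bits = 23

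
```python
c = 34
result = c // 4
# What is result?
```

Answer: 8

Derivation:
Trace (tracking result):
c = 34  # -> c = 34
result = c // 4  # -> result = 8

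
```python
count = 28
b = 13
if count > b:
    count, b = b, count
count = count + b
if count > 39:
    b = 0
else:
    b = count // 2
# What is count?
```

Trace (tracking count):
count = 28  # -> count = 28
b = 13  # -> b = 13
if count > b:  # condition is True
    count, b = (b, count)  # -> count = 13, b = 28
count = count + b  # -> count = 41
if count > 39:  # condition is True
    b = 0  # -> b = 0

Answer: 41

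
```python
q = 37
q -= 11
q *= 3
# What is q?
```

Answer: 78

Derivation:
Trace (tracking q):
q = 37  # -> q = 37
q -= 11  # -> q = 26
q *= 3  # -> q = 78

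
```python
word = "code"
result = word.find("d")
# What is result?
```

Trace (tracking result):
word = 'code'  # -> word = 'code'
result = word.find('d')  # -> result = 2

Answer: 2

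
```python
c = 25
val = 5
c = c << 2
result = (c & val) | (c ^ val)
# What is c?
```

Trace (tracking c):
c = 25  # -> c = 25
val = 5  # -> val = 5
c = c << 2  # -> c = 100
result = c & val | c ^ val  # -> result = 101

Answer: 100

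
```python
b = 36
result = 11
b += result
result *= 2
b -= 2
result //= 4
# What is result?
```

Trace (tracking result):
b = 36  # -> b = 36
result = 11  # -> result = 11
b += result  # -> b = 47
result *= 2  # -> result = 22
b -= 2  # -> b = 45
result //= 4  # -> result = 5

Answer: 5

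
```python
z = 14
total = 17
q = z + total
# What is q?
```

Answer: 31

Derivation:
Trace (tracking q):
z = 14  # -> z = 14
total = 17  # -> total = 17
q = z + total  # -> q = 31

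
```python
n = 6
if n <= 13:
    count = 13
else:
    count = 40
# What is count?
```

Answer: 13

Derivation:
Trace (tracking count):
n = 6  # -> n = 6
if n <= 13:  # condition is True
    count = 13  # -> count = 13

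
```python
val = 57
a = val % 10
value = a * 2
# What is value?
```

Trace (tracking value):
val = 57  # -> val = 57
a = val % 10  # -> a = 7
value = a * 2  # -> value = 14

Answer: 14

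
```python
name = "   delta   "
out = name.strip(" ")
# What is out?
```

Answer: 'delta'

Derivation:
Trace (tracking out):
name = '   delta   '  # -> name = '   delta   '
out = name.strip(' ')  # -> out = 'delta'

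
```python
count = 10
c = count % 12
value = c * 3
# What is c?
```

Trace (tracking c):
count = 10  # -> count = 10
c = count % 12  # -> c = 10
value = c * 3  # -> value = 30

Answer: 10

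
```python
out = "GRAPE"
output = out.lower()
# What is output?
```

Answer: 'grape'

Derivation:
Trace (tracking output):
out = 'GRAPE'  # -> out = 'GRAPE'
output = out.lower()  # -> output = 'grape'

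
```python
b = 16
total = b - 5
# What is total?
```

Trace (tracking total):
b = 16  # -> b = 16
total = b - 5  # -> total = 11

Answer: 11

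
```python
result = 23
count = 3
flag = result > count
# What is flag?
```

Trace (tracking flag):
result = 23  # -> result = 23
count = 3  # -> count = 3
flag = result > count  # -> flag = True

Answer: True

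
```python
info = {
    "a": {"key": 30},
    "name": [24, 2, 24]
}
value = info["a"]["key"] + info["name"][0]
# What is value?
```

Answer: 54

Derivation:
Trace (tracking value):
info = {'a': {'key': 30}, 'name': [24, 2, 24]}  # -> info = {'a': {'key': 30}, 'name': [24, 2, 24]}
value = info['a']['key'] + info['name'][0]  # -> value = 54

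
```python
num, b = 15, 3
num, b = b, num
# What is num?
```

Answer: 3

Derivation:
Trace (tracking num):
num, b = (15, 3)  # -> num = 15, b = 3
num, b = (b, num)  # -> num = 3, b = 15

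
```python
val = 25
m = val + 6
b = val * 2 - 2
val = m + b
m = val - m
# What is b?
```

Trace (tracking b):
val = 25  # -> val = 25
m = val + 6  # -> m = 31
b = val * 2 - 2  # -> b = 48
val = m + b  # -> val = 79
m = val - m  # -> m = 48

Answer: 48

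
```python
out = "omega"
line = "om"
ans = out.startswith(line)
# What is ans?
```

Answer: True

Derivation:
Trace (tracking ans):
out = 'omega'  # -> out = 'omega'
line = 'om'  # -> line = 'om'
ans = out.startswith(line)  # -> ans = True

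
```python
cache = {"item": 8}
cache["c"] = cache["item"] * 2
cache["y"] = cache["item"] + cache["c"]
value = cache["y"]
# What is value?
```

Answer: 24

Derivation:
Trace (tracking value):
cache = {'item': 8}  # -> cache = {'item': 8}
cache['c'] = cache['item'] * 2  # -> cache = {'item': 8, 'c': 16}
cache['y'] = cache['item'] + cache['c']  # -> cache = {'item': 8, 'c': 16, 'y': 24}
value = cache['y']  # -> value = 24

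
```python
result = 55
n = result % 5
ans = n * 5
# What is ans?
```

Trace (tracking ans):
result = 55  # -> result = 55
n = result % 5  # -> n = 0
ans = n * 5  # -> ans = 0

Answer: 0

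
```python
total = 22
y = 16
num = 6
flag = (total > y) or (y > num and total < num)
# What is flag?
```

Trace (tracking flag):
total = 22  # -> total = 22
y = 16  # -> y = 16
num = 6  # -> num = 6
flag = total > y or (y > num and total < num)  # -> flag = True

Answer: True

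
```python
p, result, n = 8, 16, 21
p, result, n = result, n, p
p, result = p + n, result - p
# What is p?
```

Trace (tracking p):
p, result, n = (8, 16, 21)  # -> p = 8, result = 16, n = 21
p, result, n = (result, n, p)  # -> p = 16, result = 21, n = 8
p, result = (p + n, result - p)  # -> p = 24, result = 5

Answer: 24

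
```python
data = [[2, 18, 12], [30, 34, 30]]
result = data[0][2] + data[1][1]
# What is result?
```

Trace (tracking result):
data = [[2, 18, 12], [30, 34, 30]]  # -> data = [[2, 18, 12], [30, 34, 30]]
result = data[0][2] + data[1][1]  # -> result = 46

Answer: 46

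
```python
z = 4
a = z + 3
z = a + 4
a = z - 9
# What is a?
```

Answer: 2

Derivation:
Trace (tracking a):
z = 4  # -> z = 4
a = z + 3  # -> a = 7
z = a + 4  # -> z = 11
a = z - 9  # -> a = 2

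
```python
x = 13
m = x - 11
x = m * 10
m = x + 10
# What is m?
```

Answer: 30

Derivation:
Trace (tracking m):
x = 13  # -> x = 13
m = x - 11  # -> m = 2
x = m * 10  # -> x = 20
m = x + 10  # -> m = 30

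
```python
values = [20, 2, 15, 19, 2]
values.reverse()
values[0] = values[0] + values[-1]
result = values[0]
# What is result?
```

Trace (tracking result):
values = [20, 2, 15, 19, 2]  # -> values = [20, 2, 15, 19, 2]
values.reverse()  # -> values = [2, 19, 15, 2, 20]
values[0] = values[0] + values[-1]  # -> values = [22, 19, 15, 2, 20]
result = values[0]  # -> result = 22

Answer: 22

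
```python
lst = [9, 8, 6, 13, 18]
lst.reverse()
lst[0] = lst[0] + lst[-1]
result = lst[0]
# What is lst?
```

Answer: [27, 13, 6, 8, 9]

Derivation:
Trace (tracking lst):
lst = [9, 8, 6, 13, 18]  # -> lst = [9, 8, 6, 13, 18]
lst.reverse()  # -> lst = [18, 13, 6, 8, 9]
lst[0] = lst[0] + lst[-1]  # -> lst = [27, 13, 6, 8, 9]
result = lst[0]  # -> result = 27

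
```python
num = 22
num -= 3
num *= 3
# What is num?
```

Answer: 57

Derivation:
Trace (tracking num):
num = 22  # -> num = 22
num -= 3  # -> num = 19
num *= 3  # -> num = 57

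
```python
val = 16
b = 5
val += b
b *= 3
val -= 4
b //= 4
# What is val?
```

Trace (tracking val):
val = 16  # -> val = 16
b = 5  # -> b = 5
val += b  # -> val = 21
b *= 3  # -> b = 15
val -= 4  # -> val = 17
b //= 4  # -> b = 3

Answer: 17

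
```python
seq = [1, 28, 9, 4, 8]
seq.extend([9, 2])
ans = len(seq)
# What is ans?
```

Answer: 7

Derivation:
Trace (tracking ans):
seq = [1, 28, 9, 4, 8]  # -> seq = [1, 28, 9, 4, 8]
seq.extend([9, 2])  # -> seq = [1, 28, 9, 4, 8, 9, 2]
ans = len(seq)  # -> ans = 7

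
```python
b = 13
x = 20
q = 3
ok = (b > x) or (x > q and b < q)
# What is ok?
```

Trace (tracking ok):
b = 13  # -> b = 13
x = 20  # -> x = 20
q = 3  # -> q = 3
ok = b > x or (x > q and b < q)  # -> ok = False

Answer: False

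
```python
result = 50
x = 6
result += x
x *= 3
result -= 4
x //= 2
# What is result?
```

Answer: 52

Derivation:
Trace (tracking result):
result = 50  # -> result = 50
x = 6  # -> x = 6
result += x  # -> result = 56
x *= 3  # -> x = 18
result -= 4  # -> result = 52
x //= 2  # -> x = 9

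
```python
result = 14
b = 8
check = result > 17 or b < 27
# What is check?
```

Answer: True

Derivation:
Trace (tracking check):
result = 14  # -> result = 14
b = 8  # -> b = 8
check = result > 17 or b < 27  # -> check = True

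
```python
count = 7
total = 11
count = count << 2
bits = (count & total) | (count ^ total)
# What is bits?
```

Answer: 31

Derivation:
Trace (tracking bits):
count = 7  # -> count = 7
total = 11  # -> total = 11
count = count << 2  # -> count = 28
bits = count & total | count ^ total  # -> bits = 31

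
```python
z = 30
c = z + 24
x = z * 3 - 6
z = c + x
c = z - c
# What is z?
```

Trace (tracking z):
z = 30  # -> z = 30
c = z + 24  # -> c = 54
x = z * 3 - 6  # -> x = 84
z = c + x  # -> z = 138
c = z - c  # -> c = 84

Answer: 138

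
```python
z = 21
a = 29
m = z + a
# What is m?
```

Trace (tracking m):
z = 21  # -> z = 21
a = 29  # -> a = 29
m = z + a  # -> m = 50

Answer: 50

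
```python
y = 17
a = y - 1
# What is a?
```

Answer: 16

Derivation:
Trace (tracking a):
y = 17  # -> y = 17
a = y - 1  # -> a = 16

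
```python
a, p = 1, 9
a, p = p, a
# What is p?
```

Answer: 1

Derivation:
Trace (tracking p):
a, p = (1, 9)  # -> a = 1, p = 9
a, p = (p, a)  # -> a = 9, p = 1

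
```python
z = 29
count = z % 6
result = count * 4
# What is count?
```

Trace (tracking count):
z = 29  # -> z = 29
count = z % 6  # -> count = 5
result = count * 4  # -> result = 20

Answer: 5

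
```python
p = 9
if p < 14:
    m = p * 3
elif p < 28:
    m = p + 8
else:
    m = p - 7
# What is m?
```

Answer: 27

Derivation:
Trace (tracking m):
p = 9  # -> p = 9
if p < 14:  # condition is True
    m = p * 3  # -> m = 27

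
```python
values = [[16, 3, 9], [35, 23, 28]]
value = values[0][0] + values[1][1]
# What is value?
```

Trace (tracking value):
values = [[16, 3, 9], [35, 23, 28]]  # -> values = [[16, 3, 9], [35, 23, 28]]
value = values[0][0] + values[1][1]  # -> value = 39

Answer: 39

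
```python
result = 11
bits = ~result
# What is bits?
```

Answer: -12

Derivation:
Trace (tracking bits):
result = 11  # -> result = 11
bits = ~result  # -> bits = -12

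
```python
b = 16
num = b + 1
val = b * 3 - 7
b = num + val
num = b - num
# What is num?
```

Trace (tracking num):
b = 16  # -> b = 16
num = b + 1  # -> num = 17
val = b * 3 - 7  # -> val = 41
b = num + val  # -> b = 58
num = b - num  # -> num = 41

Answer: 41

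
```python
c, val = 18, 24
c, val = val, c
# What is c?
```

Trace (tracking c):
c, val = (18, 24)  # -> c = 18, val = 24
c, val = (val, c)  # -> c = 24, val = 18

Answer: 24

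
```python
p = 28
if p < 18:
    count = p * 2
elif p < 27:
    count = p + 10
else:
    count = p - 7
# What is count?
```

Trace (tracking count):
p = 28  # -> p = 28
if p < 18:  # condition is False
elif p < 27:  # condition is False
else:
    count = p - 7  # -> count = 21

Answer: 21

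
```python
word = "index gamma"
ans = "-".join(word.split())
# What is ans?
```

Answer: 'index-gamma'

Derivation:
Trace (tracking ans):
word = 'index gamma'  # -> word = 'index gamma'
ans = '-'.join(word.split())  # -> ans = 'index-gamma'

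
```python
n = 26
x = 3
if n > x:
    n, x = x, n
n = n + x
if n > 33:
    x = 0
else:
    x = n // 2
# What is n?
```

Answer: 29

Derivation:
Trace (tracking n):
n = 26  # -> n = 26
x = 3  # -> x = 3
if n > x:  # condition is True
    n, x = (x, n)  # -> n = 3, x = 26
n = n + x  # -> n = 29
if n > 33:  # condition is False
else:
    x = n // 2  # -> x = 14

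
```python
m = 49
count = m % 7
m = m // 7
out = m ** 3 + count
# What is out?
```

Answer: 343

Derivation:
Trace (tracking out):
m = 49  # -> m = 49
count = m % 7  # -> count = 0
m = m // 7  # -> m = 7
out = m ** 3 + count  # -> out = 343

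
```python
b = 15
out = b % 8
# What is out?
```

Trace (tracking out):
b = 15  # -> b = 15
out = b % 8  # -> out = 7

Answer: 7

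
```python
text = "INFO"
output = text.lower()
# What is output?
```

Trace (tracking output):
text = 'INFO'  # -> text = 'INFO'
output = text.lower()  # -> output = 'info'

Answer: 'info'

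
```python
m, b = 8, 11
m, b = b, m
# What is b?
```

Answer: 8

Derivation:
Trace (tracking b):
m, b = (8, 11)  # -> m = 8, b = 11
m, b = (b, m)  # -> m = 11, b = 8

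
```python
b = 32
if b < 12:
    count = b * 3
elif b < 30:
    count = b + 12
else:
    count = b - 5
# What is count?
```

Answer: 27

Derivation:
Trace (tracking count):
b = 32  # -> b = 32
if b < 12:  # condition is False
elif b < 30:  # condition is False
else:
    count = b - 5  # -> count = 27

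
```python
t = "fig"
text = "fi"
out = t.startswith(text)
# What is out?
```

Answer: True

Derivation:
Trace (tracking out):
t = 'fig'  # -> t = 'fig'
text = 'fi'  # -> text = 'fi'
out = t.startswith(text)  # -> out = True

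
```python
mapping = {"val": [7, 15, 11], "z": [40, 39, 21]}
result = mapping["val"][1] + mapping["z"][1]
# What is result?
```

Trace (tracking result):
mapping = {'val': [7, 15, 11], 'z': [40, 39, 21]}  # -> mapping = {'val': [7, 15, 11], 'z': [40, 39, 21]}
result = mapping['val'][1] + mapping['z'][1]  # -> result = 54

Answer: 54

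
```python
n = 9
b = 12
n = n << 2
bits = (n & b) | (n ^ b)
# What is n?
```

Answer: 36

Derivation:
Trace (tracking n):
n = 9  # -> n = 9
b = 12  # -> b = 12
n = n << 2  # -> n = 36
bits = n & b | n ^ b  # -> bits = 44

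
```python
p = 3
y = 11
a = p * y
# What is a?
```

Trace (tracking a):
p = 3  # -> p = 3
y = 11  # -> y = 11
a = p * y  # -> a = 33

Answer: 33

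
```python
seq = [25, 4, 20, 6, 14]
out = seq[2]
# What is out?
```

Answer: 20

Derivation:
Trace (tracking out):
seq = [25, 4, 20, 6, 14]  # -> seq = [25, 4, 20, 6, 14]
out = seq[2]  # -> out = 20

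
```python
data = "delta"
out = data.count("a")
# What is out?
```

Answer: 1

Derivation:
Trace (tracking out):
data = 'delta'  # -> data = 'delta'
out = data.count('a')  # -> out = 1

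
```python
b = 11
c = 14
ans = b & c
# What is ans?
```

Trace (tracking ans):
b = 11  # -> b = 11
c = 14  # -> c = 14
ans = b & c  # -> ans = 10

Answer: 10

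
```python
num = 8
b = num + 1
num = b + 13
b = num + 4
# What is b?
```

Trace (tracking b):
num = 8  # -> num = 8
b = num + 1  # -> b = 9
num = b + 13  # -> num = 22
b = num + 4  # -> b = 26

Answer: 26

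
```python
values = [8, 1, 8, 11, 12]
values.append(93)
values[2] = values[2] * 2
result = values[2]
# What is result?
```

Answer: 16

Derivation:
Trace (tracking result):
values = [8, 1, 8, 11, 12]  # -> values = [8, 1, 8, 11, 12]
values.append(93)  # -> values = [8, 1, 8, 11, 12, 93]
values[2] = values[2] * 2  # -> values = [8, 1, 16, 11, 12, 93]
result = values[2]  # -> result = 16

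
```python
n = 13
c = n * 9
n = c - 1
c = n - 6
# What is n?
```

Trace (tracking n):
n = 13  # -> n = 13
c = n * 9  # -> c = 117
n = c - 1  # -> n = 116
c = n - 6  # -> c = 110

Answer: 116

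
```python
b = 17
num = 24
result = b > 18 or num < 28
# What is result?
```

Answer: True

Derivation:
Trace (tracking result):
b = 17  # -> b = 17
num = 24  # -> num = 24
result = b > 18 or num < 28  # -> result = True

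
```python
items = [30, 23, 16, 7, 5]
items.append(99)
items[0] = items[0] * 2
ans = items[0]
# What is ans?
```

Answer: 60

Derivation:
Trace (tracking ans):
items = [30, 23, 16, 7, 5]  # -> items = [30, 23, 16, 7, 5]
items.append(99)  # -> items = [30, 23, 16, 7, 5, 99]
items[0] = items[0] * 2  # -> items = [60, 23, 16, 7, 5, 99]
ans = items[0]  # -> ans = 60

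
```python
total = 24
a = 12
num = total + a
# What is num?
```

Answer: 36

Derivation:
Trace (tracking num):
total = 24  # -> total = 24
a = 12  # -> a = 12
num = total + a  # -> num = 36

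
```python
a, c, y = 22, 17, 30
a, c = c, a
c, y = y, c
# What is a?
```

Answer: 17

Derivation:
Trace (tracking a):
a, c, y = (22, 17, 30)  # -> a = 22, c = 17, y = 30
a, c = (c, a)  # -> a = 17, c = 22
c, y = (y, c)  # -> c = 30, y = 22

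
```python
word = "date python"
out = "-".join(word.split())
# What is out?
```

Trace (tracking out):
word = 'date python'  # -> word = 'date python'
out = '-'.join(word.split())  # -> out = 'date-python'

Answer: 'date-python'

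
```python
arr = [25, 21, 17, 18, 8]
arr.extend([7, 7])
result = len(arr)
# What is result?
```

Answer: 7

Derivation:
Trace (tracking result):
arr = [25, 21, 17, 18, 8]  # -> arr = [25, 21, 17, 18, 8]
arr.extend([7, 7])  # -> arr = [25, 21, 17, 18, 8, 7, 7]
result = len(arr)  # -> result = 7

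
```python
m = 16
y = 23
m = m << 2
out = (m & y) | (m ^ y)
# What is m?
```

Answer: 64

Derivation:
Trace (tracking m):
m = 16  # -> m = 16
y = 23  # -> y = 23
m = m << 2  # -> m = 64
out = m & y | m ^ y  # -> out = 87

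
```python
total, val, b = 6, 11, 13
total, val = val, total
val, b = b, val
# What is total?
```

Answer: 11

Derivation:
Trace (tracking total):
total, val, b = (6, 11, 13)  # -> total = 6, val = 11, b = 13
total, val = (val, total)  # -> total = 11, val = 6
val, b = (b, val)  # -> val = 13, b = 6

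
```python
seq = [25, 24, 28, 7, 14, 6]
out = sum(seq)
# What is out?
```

Answer: 104

Derivation:
Trace (tracking out):
seq = [25, 24, 28, 7, 14, 6]  # -> seq = [25, 24, 28, 7, 14, 6]
out = sum(seq)  # -> out = 104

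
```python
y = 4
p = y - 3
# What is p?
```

Trace (tracking p):
y = 4  # -> y = 4
p = y - 3  # -> p = 1

Answer: 1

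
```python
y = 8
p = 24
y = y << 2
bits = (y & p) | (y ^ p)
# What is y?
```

Trace (tracking y):
y = 8  # -> y = 8
p = 24  # -> p = 24
y = y << 2  # -> y = 32
bits = y & p | y ^ p  # -> bits = 56

Answer: 32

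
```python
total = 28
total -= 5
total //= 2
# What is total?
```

Trace (tracking total):
total = 28  # -> total = 28
total -= 5  # -> total = 23
total //= 2  # -> total = 11

Answer: 11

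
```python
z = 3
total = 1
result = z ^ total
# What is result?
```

Trace (tracking result):
z = 3  # -> z = 3
total = 1  # -> total = 1
result = z ^ total  # -> result = 2

Answer: 2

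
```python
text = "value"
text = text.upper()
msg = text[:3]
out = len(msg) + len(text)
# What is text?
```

Answer: 'VALUE'

Derivation:
Trace (tracking text):
text = 'value'  # -> text = 'value'
text = text.upper()  # -> text = 'VALUE'
msg = text[:3]  # -> msg = 'VAL'
out = len(msg) + len(text)  # -> out = 8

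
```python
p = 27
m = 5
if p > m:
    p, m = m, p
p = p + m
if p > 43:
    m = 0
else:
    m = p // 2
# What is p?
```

Trace (tracking p):
p = 27  # -> p = 27
m = 5  # -> m = 5
if p > m:  # condition is True
    p, m = (m, p)  # -> p = 5, m = 27
p = p + m  # -> p = 32
if p > 43:  # condition is False
else:
    m = p // 2  # -> m = 16

Answer: 32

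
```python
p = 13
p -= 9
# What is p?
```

Trace (tracking p):
p = 13  # -> p = 13
p -= 9  # -> p = 4

Answer: 4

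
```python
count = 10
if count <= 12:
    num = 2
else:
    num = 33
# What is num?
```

Trace (tracking num):
count = 10  # -> count = 10
if count <= 12:  # condition is True
    num = 2  # -> num = 2

Answer: 2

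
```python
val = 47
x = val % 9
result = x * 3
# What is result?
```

Trace (tracking result):
val = 47  # -> val = 47
x = val % 9  # -> x = 2
result = x * 3  # -> result = 6

Answer: 6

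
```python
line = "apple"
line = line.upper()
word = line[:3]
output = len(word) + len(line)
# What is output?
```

Trace (tracking output):
line = 'apple'  # -> line = 'apple'
line = line.upper()  # -> line = 'APPLE'
word = line[:3]  # -> word = 'APP'
output = len(word) + len(line)  # -> output = 8

Answer: 8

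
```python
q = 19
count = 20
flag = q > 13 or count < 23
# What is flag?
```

Answer: True

Derivation:
Trace (tracking flag):
q = 19  # -> q = 19
count = 20  # -> count = 20
flag = q > 13 or count < 23  # -> flag = True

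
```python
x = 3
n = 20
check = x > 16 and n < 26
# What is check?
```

Answer: False

Derivation:
Trace (tracking check):
x = 3  # -> x = 3
n = 20  # -> n = 20
check = x > 16 and n < 26  # -> check = False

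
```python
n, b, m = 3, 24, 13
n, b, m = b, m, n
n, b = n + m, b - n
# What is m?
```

Trace (tracking m):
n, b, m = (3, 24, 13)  # -> n = 3, b = 24, m = 13
n, b, m = (b, m, n)  # -> n = 24, b = 13, m = 3
n, b = (n + m, b - n)  # -> n = 27, b = -11

Answer: 3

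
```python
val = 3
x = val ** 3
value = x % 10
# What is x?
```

Trace (tracking x):
val = 3  # -> val = 3
x = val ** 3  # -> x = 27
value = x % 10  # -> value = 7

Answer: 27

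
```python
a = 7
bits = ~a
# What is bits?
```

Answer: -8

Derivation:
Trace (tracking bits):
a = 7  # -> a = 7
bits = ~a  # -> bits = -8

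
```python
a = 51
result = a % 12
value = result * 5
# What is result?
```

Trace (tracking result):
a = 51  # -> a = 51
result = a % 12  # -> result = 3
value = result * 5  # -> value = 15

Answer: 3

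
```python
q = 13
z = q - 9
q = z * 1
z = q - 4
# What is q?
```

Answer: 4

Derivation:
Trace (tracking q):
q = 13  # -> q = 13
z = q - 9  # -> z = 4
q = z * 1  # -> q = 4
z = q - 4  # -> z = 0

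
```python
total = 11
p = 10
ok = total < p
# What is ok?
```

Answer: False

Derivation:
Trace (tracking ok):
total = 11  # -> total = 11
p = 10  # -> p = 10
ok = total < p  # -> ok = False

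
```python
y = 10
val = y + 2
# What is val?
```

Answer: 12

Derivation:
Trace (tracking val):
y = 10  # -> y = 10
val = y + 2  # -> val = 12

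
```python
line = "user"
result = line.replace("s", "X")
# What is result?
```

Answer: 'uXer'

Derivation:
Trace (tracking result):
line = 'user'  # -> line = 'user'
result = line.replace('s', 'X')  # -> result = 'uXer'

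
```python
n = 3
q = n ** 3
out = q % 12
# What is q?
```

Answer: 27

Derivation:
Trace (tracking q):
n = 3  # -> n = 3
q = n ** 3  # -> q = 27
out = q % 12  # -> out = 3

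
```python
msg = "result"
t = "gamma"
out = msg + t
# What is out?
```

Trace (tracking out):
msg = 'result'  # -> msg = 'result'
t = 'gamma'  # -> t = 'gamma'
out = msg + t  # -> out = 'resultgamma'

Answer: 'resultgamma'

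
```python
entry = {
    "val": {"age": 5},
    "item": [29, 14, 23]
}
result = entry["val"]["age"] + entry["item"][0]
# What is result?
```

Trace (tracking result):
entry = {'val': {'age': 5}, 'item': [29, 14, 23]}  # -> entry = {'val': {'age': 5}, 'item': [29, 14, 23]}
result = entry['val']['age'] + entry['item'][0]  # -> result = 34

Answer: 34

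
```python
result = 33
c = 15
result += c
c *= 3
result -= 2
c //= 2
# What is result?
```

Trace (tracking result):
result = 33  # -> result = 33
c = 15  # -> c = 15
result += c  # -> result = 48
c *= 3  # -> c = 45
result -= 2  # -> result = 46
c //= 2  # -> c = 22

Answer: 46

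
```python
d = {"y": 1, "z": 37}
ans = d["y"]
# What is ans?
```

Trace (tracking ans):
d = {'y': 1, 'z': 37}  # -> d = {'y': 1, 'z': 37}
ans = d['y']  # -> ans = 1

Answer: 1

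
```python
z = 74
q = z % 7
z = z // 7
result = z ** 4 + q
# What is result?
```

Trace (tracking result):
z = 74  # -> z = 74
q = z % 7  # -> q = 4
z = z // 7  # -> z = 10
result = z ** 4 + q  # -> result = 10004

Answer: 10004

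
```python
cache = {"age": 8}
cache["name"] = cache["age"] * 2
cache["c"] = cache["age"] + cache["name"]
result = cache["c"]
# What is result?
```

Answer: 24

Derivation:
Trace (tracking result):
cache = {'age': 8}  # -> cache = {'age': 8}
cache['name'] = cache['age'] * 2  # -> cache = {'age': 8, 'name': 16}
cache['c'] = cache['age'] + cache['name']  # -> cache = {'age': 8, 'name': 16, 'c': 24}
result = cache['c']  # -> result = 24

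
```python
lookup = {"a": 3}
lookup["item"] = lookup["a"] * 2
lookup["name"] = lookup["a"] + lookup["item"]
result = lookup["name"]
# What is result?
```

Trace (tracking result):
lookup = {'a': 3}  # -> lookup = {'a': 3}
lookup['item'] = lookup['a'] * 2  # -> lookup = {'a': 3, 'item': 6}
lookup['name'] = lookup['a'] + lookup['item']  # -> lookup = {'a': 3, 'item': 6, 'name': 9}
result = lookup['name']  # -> result = 9

Answer: 9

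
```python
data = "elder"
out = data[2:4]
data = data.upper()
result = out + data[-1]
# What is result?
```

Answer: 'deR'

Derivation:
Trace (tracking result):
data = 'elder'  # -> data = 'elder'
out = data[2:4]  # -> out = 'de'
data = data.upper()  # -> data = 'ELDER'
result = out + data[-1]  # -> result = 'deR'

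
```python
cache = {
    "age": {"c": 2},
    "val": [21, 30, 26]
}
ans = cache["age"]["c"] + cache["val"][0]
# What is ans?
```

Answer: 23

Derivation:
Trace (tracking ans):
cache = {'age': {'c': 2}, 'val': [21, 30, 26]}  # -> cache = {'age': {'c': 2}, 'val': [21, 30, 26]}
ans = cache['age']['c'] + cache['val'][0]  # -> ans = 23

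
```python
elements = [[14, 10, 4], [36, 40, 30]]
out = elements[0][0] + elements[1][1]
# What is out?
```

Trace (tracking out):
elements = [[14, 10, 4], [36, 40, 30]]  # -> elements = [[14, 10, 4], [36, 40, 30]]
out = elements[0][0] + elements[1][1]  # -> out = 54

Answer: 54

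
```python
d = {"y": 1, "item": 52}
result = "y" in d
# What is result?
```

Answer: True

Derivation:
Trace (tracking result):
d = {'y': 1, 'item': 52}  # -> d = {'y': 1, 'item': 52}
result = 'y' in d  # -> result = True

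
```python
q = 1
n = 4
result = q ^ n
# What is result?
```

Trace (tracking result):
q = 1  # -> q = 1
n = 4  # -> n = 4
result = q ^ n  # -> result = 5

Answer: 5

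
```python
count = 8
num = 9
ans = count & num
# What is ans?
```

Answer: 8

Derivation:
Trace (tracking ans):
count = 8  # -> count = 8
num = 9  # -> num = 9
ans = count & num  # -> ans = 8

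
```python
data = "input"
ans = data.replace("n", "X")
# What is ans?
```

Answer: 'iXput'

Derivation:
Trace (tracking ans):
data = 'input'  # -> data = 'input'
ans = data.replace('n', 'X')  # -> ans = 'iXput'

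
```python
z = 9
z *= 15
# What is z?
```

Answer: 135

Derivation:
Trace (tracking z):
z = 9  # -> z = 9
z *= 15  # -> z = 135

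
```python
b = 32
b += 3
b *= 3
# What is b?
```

Trace (tracking b):
b = 32  # -> b = 32
b += 3  # -> b = 35
b *= 3  # -> b = 105

Answer: 105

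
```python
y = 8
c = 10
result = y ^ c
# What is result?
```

Trace (tracking result):
y = 8  # -> y = 8
c = 10  # -> c = 10
result = y ^ c  # -> result = 2

Answer: 2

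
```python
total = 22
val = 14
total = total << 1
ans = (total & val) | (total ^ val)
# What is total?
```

Trace (tracking total):
total = 22  # -> total = 22
val = 14  # -> val = 14
total = total << 1  # -> total = 44
ans = total & val | total ^ val  # -> ans = 46

Answer: 44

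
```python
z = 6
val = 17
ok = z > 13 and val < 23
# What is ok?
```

Answer: False

Derivation:
Trace (tracking ok):
z = 6  # -> z = 6
val = 17  # -> val = 17
ok = z > 13 and val < 23  # -> ok = False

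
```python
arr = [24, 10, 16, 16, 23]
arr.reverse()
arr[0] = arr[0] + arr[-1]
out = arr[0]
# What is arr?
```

Answer: [47, 16, 16, 10, 24]

Derivation:
Trace (tracking arr):
arr = [24, 10, 16, 16, 23]  # -> arr = [24, 10, 16, 16, 23]
arr.reverse()  # -> arr = [23, 16, 16, 10, 24]
arr[0] = arr[0] + arr[-1]  # -> arr = [47, 16, 16, 10, 24]
out = arr[0]  # -> out = 47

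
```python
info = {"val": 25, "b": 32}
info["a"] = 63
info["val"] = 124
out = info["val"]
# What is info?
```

Answer: {'val': 124, 'b': 32, 'a': 63}

Derivation:
Trace (tracking info):
info = {'val': 25, 'b': 32}  # -> info = {'val': 25, 'b': 32}
info['a'] = 63  # -> info = {'val': 25, 'b': 32, 'a': 63}
info['val'] = 124  # -> info = {'val': 124, 'b': 32, 'a': 63}
out = info['val']  # -> out = 124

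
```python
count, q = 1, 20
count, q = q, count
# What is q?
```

Answer: 1

Derivation:
Trace (tracking q):
count, q = (1, 20)  # -> count = 1, q = 20
count, q = (q, count)  # -> count = 20, q = 1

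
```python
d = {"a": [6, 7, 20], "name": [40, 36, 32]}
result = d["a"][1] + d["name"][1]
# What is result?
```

Answer: 43

Derivation:
Trace (tracking result):
d = {'a': [6, 7, 20], 'name': [40, 36, 32]}  # -> d = {'a': [6, 7, 20], 'name': [40, 36, 32]}
result = d['a'][1] + d['name'][1]  # -> result = 43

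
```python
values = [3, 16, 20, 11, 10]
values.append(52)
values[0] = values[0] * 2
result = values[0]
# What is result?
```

Answer: 6

Derivation:
Trace (tracking result):
values = [3, 16, 20, 11, 10]  # -> values = [3, 16, 20, 11, 10]
values.append(52)  # -> values = [3, 16, 20, 11, 10, 52]
values[0] = values[0] * 2  # -> values = [6, 16, 20, 11, 10, 52]
result = values[0]  # -> result = 6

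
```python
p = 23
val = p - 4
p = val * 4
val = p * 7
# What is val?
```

Answer: 532

Derivation:
Trace (tracking val):
p = 23  # -> p = 23
val = p - 4  # -> val = 19
p = val * 4  # -> p = 76
val = p * 7  # -> val = 532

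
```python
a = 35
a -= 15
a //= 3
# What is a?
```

Answer: 6

Derivation:
Trace (tracking a):
a = 35  # -> a = 35
a -= 15  # -> a = 20
a //= 3  # -> a = 6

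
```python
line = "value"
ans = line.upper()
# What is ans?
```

Trace (tracking ans):
line = 'value'  # -> line = 'value'
ans = line.upper()  # -> ans = 'VALUE'

Answer: 'VALUE'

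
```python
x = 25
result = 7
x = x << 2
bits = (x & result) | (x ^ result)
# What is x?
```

Trace (tracking x):
x = 25  # -> x = 25
result = 7  # -> result = 7
x = x << 2  # -> x = 100
bits = x & result | x ^ result  # -> bits = 103

Answer: 100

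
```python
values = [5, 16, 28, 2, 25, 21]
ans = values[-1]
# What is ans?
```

Answer: 21

Derivation:
Trace (tracking ans):
values = [5, 16, 28, 2, 25, 21]  # -> values = [5, 16, 28, 2, 25, 21]
ans = values[-1]  # -> ans = 21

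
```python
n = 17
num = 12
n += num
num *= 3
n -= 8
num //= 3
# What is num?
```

Trace (tracking num):
n = 17  # -> n = 17
num = 12  # -> num = 12
n += num  # -> n = 29
num *= 3  # -> num = 36
n -= 8  # -> n = 21
num //= 3  # -> num = 12

Answer: 12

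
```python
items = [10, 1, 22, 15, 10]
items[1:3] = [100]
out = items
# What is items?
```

Trace (tracking items):
items = [10, 1, 22, 15, 10]  # -> items = [10, 1, 22, 15, 10]
items[1:3] = [100]  # -> items = [10, 100, 15, 10]
out = items  # -> out = [10, 100, 15, 10]

Answer: [10, 100, 15, 10]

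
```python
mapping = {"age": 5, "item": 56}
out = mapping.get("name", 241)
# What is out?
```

Answer: 241

Derivation:
Trace (tracking out):
mapping = {'age': 5, 'item': 56}  # -> mapping = {'age': 5, 'item': 56}
out = mapping.get('name', 241)  # -> out = 241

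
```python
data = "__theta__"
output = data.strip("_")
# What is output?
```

Trace (tracking output):
data = '__theta__'  # -> data = '__theta__'
output = data.strip('_')  # -> output = 'theta'

Answer: 'theta'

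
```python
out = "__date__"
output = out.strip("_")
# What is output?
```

Trace (tracking output):
out = '__date__'  # -> out = '__date__'
output = out.strip('_')  # -> output = 'date'

Answer: 'date'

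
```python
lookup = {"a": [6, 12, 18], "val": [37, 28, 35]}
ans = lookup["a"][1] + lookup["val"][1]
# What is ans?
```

Answer: 40

Derivation:
Trace (tracking ans):
lookup = {'a': [6, 12, 18], 'val': [37, 28, 35]}  # -> lookup = {'a': [6, 12, 18], 'val': [37, 28, 35]}
ans = lookup['a'][1] + lookup['val'][1]  # -> ans = 40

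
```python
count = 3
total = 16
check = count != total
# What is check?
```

Answer: True

Derivation:
Trace (tracking check):
count = 3  # -> count = 3
total = 16  # -> total = 16
check = count != total  # -> check = True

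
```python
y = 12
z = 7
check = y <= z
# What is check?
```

Answer: False

Derivation:
Trace (tracking check):
y = 12  # -> y = 12
z = 7  # -> z = 7
check = y <= z  # -> check = False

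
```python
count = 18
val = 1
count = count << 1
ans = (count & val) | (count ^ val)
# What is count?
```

Trace (tracking count):
count = 18  # -> count = 18
val = 1  # -> val = 1
count = count << 1  # -> count = 36
ans = count & val | count ^ val  # -> ans = 37

Answer: 36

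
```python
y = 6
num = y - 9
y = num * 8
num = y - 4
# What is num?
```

Answer: -28

Derivation:
Trace (tracking num):
y = 6  # -> y = 6
num = y - 9  # -> num = -3
y = num * 8  # -> y = -24
num = y - 4  # -> num = -28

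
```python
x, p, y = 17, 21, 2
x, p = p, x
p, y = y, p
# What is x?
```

Trace (tracking x):
x, p, y = (17, 21, 2)  # -> x = 17, p = 21, y = 2
x, p = (p, x)  # -> x = 21, p = 17
p, y = (y, p)  # -> p = 2, y = 17

Answer: 21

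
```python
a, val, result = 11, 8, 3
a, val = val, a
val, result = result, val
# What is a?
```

Trace (tracking a):
a, val, result = (11, 8, 3)  # -> a = 11, val = 8, result = 3
a, val = (val, a)  # -> a = 8, val = 11
val, result = (result, val)  # -> val = 3, result = 11

Answer: 8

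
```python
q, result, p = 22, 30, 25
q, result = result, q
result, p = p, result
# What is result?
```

Answer: 25

Derivation:
Trace (tracking result):
q, result, p = (22, 30, 25)  # -> q = 22, result = 30, p = 25
q, result = (result, q)  # -> q = 30, result = 22
result, p = (p, result)  # -> result = 25, p = 22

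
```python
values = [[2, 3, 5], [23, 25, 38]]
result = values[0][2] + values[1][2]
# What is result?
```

Answer: 43

Derivation:
Trace (tracking result):
values = [[2, 3, 5], [23, 25, 38]]  # -> values = [[2, 3, 5], [23, 25, 38]]
result = values[0][2] + values[1][2]  # -> result = 43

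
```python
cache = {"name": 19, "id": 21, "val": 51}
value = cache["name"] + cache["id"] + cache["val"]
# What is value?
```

Trace (tracking value):
cache = {'name': 19, 'id': 21, 'val': 51}  # -> cache = {'name': 19, 'id': 21, 'val': 51}
value = cache['name'] + cache['id'] + cache['val']  # -> value = 91

Answer: 91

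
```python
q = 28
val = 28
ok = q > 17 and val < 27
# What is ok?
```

Trace (tracking ok):
q = 28  # -> q = 28
val = 28  # -> val = 28
ok = q > 17 and val < 27  # -> ok = False

Answer: False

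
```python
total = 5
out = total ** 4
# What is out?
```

Trace (tracking out):
total = 5  # -> total = 5
out = total ** 4  # -> out = 625

Answer: 625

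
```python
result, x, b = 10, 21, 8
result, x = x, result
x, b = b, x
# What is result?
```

Answer: 21

Derivation:
Trace (tracking result):
result, x, b = (10, 21, 8)  # -> result = 10, x = 21, b = 8
result, x = (x, result)  # -> result = 21, x = 10
x, b = (b, x)  # -> x = 8, b = 10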